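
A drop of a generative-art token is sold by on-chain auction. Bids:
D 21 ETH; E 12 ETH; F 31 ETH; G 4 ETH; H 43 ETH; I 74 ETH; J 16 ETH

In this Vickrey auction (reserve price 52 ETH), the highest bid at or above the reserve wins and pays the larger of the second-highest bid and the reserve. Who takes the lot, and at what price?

I pays 52 ETH

Bids ranked: 74 (I) > 43 (H) > 31 (F) > 21 (D) > 16 (J) > 12 (E) > …
Highest eligible bid: I at 74 ETH.
max(second-highest 43 ETH, reserve 52 ETH) = 52 ETH.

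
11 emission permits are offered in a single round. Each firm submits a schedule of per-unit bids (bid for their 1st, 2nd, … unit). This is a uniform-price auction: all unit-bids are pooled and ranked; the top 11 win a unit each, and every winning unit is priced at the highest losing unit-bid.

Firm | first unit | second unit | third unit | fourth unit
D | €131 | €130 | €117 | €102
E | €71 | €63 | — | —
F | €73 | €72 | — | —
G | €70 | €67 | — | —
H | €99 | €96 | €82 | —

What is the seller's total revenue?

Total revenue: €737

Merging the schedules and taking the best 11: 131 (D-1), 130 (D-2), 117 (D-3), 102 (D-4), 99 (H-1), 96 (H-2), 82 (H-3), 73 (F-1), 72 (F-2), 71 (E-1), 70 (G-1)
Highest rejected unit-bid = €67.
Allocation: D 4, E 1, F 2, G 1, H 3. Every unit priced at €67.
Revenue = 11 × 67 = €737.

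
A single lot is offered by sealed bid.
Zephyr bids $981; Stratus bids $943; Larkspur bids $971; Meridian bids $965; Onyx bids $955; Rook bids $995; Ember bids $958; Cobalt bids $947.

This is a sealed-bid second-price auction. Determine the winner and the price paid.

Rook pays $981

Bids in order: 995 (Rook) > 981 (Zephyr) > 971 (Larkspur) > 965 (Meridian) > 958 (Ember) > 955 (Onyx) > …
Rook is highest; pays the second-highest bid, $981.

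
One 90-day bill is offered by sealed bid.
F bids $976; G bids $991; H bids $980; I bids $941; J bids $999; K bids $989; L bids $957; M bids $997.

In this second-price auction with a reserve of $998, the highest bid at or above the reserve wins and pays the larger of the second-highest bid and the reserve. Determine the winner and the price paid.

Rule: the highest bid at or above the reserve wins and pays the larger of the second-highest bid and the reserve.
Bids ranked: 999 (J) > 997 (M) > 991 (G) > 989 (K) > 980 (H) > 976 (F) > …
J has the top bid at or above the reserve ($999).
max(second-highest $997, reserve $998) = $998.

J pays $998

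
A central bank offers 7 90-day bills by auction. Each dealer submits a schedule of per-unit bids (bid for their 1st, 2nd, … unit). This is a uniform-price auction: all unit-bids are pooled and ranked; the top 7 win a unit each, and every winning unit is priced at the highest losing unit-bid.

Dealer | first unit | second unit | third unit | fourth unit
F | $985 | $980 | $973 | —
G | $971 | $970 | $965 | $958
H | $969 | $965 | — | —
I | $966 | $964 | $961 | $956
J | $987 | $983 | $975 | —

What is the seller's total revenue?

Merging the schedules and taking the best 7: 987 (J-1), 985 (F-1), 983 (J-2), 980 (F-2), 975 (J-3), 973 (F-3), 971 (G-1)
First bid not allocated: $970.
Allocation: F 3, G 1, J 3. Every unit priced at $970.
Revenue = 7 × 970 = $6,790.

Total revenue: $6,790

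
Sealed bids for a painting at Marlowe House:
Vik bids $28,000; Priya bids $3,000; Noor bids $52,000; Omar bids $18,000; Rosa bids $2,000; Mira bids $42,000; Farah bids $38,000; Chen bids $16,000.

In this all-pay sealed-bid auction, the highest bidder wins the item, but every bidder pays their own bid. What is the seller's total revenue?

Rule: the highest bidder wins the item, but every bidder pays their own bid.
Sorting bids: 52,000 (Noor) > 42,000 (Mira) > 38,000 (Farah) > 28,000 (Vik) > 18,000 (Omar) > 16,000 (Chen) > …
Every bidder forfeits their bid regardless of winning.
Revenue = 28,000 + 3,000 + 52,000 + 18,000 + 2,000 + 42,000 + 38,000 + 16,000 = $199,000.

Total revenue: $199,000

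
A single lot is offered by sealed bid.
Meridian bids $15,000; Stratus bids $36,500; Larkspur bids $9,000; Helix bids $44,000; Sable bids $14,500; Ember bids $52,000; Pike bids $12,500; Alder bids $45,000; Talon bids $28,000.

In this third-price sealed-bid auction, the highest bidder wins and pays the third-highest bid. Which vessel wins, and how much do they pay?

Bids ranked: 52,000 (Ember) > 45,000 (Alder) > 44,000 (Helix) > 36,500 (Stratus) > 28,000 (Talon) > 15,000 (Meridian) > …
Ember wins; payment is bid #3 in the ranking = $44,000.

Ember pays $44,000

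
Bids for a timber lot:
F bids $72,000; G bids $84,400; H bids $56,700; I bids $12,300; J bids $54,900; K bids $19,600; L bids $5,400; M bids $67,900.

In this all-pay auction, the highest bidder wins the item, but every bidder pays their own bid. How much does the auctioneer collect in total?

Bids in order: 84,400 (G) > 72,000 (F) > 67,900 (M) > 56,700 (H) > 54,900 (J) > 19,600 (K) > …
Every bidder forfeits their bid regardless of winning.
Revenue = 72,000 + 84,400 + 56,700 + 12,300 + 54,900 + 19,600 + 5,400 + 67,900 = $373,200.

Total revenue: $373,200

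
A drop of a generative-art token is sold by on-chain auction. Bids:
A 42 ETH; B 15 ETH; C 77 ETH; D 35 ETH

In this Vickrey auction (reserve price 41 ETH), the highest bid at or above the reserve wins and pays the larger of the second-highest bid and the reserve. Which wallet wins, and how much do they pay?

Sorting bids: 77 (C) > 42 (A) > 35 (D) > 15 (B)
Highest eligible bid: C at 77 ETH.
Second-highest bid 42 ETH exceeds the reserve 41 ETH → payment 42 ETH.

C pays 42 ETH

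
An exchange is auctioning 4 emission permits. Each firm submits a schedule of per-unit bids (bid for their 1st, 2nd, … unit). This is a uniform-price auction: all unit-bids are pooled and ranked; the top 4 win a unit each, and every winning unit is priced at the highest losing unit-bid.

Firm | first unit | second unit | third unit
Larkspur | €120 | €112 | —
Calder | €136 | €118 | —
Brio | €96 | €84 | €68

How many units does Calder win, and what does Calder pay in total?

Merging the schedules and taking the best 4: 136 (Calder-1), 120 (Larkspur-1), 118 (Calder-2), 112 (Larkspur-2)
First bid not allocated: €96.
Calder wins 2 unit(s) at €96 each.

Calder: 2 units, pays €192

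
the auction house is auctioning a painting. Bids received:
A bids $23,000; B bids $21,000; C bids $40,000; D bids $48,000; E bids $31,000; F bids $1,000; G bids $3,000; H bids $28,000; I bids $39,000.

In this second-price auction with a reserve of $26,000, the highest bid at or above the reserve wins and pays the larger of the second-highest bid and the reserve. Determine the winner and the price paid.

D pays $40,000

Bids in order: 48,000 (D) > 40,000 (C) > 39,000 (I) > 31,000 (E) > 28,000 (H) > 23,000 (A) > …
Highest eligible bid: D at $48,000.
Second-highest bid $40,000 exceeds the reserve $26,000 → payment $40,000.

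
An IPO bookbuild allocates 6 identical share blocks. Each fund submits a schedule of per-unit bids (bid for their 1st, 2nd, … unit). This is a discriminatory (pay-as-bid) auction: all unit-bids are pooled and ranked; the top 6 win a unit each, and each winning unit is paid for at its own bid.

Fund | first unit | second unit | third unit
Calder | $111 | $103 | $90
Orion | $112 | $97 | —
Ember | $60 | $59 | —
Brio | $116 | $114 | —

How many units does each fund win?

All unit-bids, highest first — top 6: 116 (Brio-1), 114 (Brio-2), 112 (Orion-1), 111 (Calder-1), 103 (Calder-2), 97 (Orion-2)
Next rejected bid: $90 (not a price — pay-as-bid).
Allocation: Brio 2, Calder 2, Orion 2.

Brio 2, Calder 2, Orion 2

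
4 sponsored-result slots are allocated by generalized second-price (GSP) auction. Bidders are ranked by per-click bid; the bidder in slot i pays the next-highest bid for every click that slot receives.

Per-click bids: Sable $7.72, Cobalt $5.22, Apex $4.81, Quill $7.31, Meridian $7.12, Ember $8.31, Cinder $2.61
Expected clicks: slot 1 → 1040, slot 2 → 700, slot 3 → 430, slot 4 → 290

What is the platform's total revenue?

Per-click bids in order: $8.31 (Ember) > $7.72 (Sable) > $7.31 (Quill) > $7.12 (Meridian) > $5.22 (Cobalt) > …
Slot 1: Ember pays $7.72 × 1040 = $8028.80
Slot 2: Sable pays $7.31 × 700 = $5117.00
Slot 3: Quill pays $7.12 × 430 = $3061.60
Slot 4: Meridian pays $5.22 × 290 = $1513.80
Total = $17721.20

Total revenue: $17721.20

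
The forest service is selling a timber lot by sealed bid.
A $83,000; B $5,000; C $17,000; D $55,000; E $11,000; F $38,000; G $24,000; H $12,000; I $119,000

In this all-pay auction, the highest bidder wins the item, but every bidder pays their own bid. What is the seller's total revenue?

Bids in order: 119,000 (I) > 83,000 (A) > 55,000 (D) > 38,000 (F) > 24,000 (G) > 17,000 (C) > …
Every bidder forfeits their bid regardless of winning.
Revenue = 83,000 + 5,000 + 17,000 + 55,000 + 11,000 + 38,000 + 24,000 + 12,000 + 119,000 = $364,000.

Total revenue: $364,000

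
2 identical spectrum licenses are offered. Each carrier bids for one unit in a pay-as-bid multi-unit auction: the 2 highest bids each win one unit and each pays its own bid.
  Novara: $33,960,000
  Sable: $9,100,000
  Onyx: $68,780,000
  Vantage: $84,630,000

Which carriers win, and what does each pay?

Bids ranked high→low: 84,630,000 (Vantage), 68,780,000 (Onyx), 33,960,000 (Novara), 9,100,000 (Sable)
The 2 highest are Vantage, Onyx.
Each winner pays its own bid: Vantage $84,630,000, Onyx $68,780,000.

Vantage $84,630,000, Onyx $68,780,000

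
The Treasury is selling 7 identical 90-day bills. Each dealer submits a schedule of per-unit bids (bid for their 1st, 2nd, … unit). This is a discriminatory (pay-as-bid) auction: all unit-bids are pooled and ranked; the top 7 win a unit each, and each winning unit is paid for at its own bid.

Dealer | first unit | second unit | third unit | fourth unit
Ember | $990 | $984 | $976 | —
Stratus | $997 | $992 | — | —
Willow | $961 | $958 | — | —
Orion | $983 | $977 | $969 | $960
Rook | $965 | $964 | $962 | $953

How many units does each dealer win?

All unit-bids, highest first — top 7: 997 (Stratus-1), 992 (Stratus-2), 990 (Ember-1), 984 (Ember-2), 983 (Orion-1), 977 (Orion-2), 976 (Ember-3)
Next rejected bid: $969 (not a price — pay-as-bid).
Allocation: Ember 3, Orion 2, Stratus 2.

Ember 3, Orion 2, Stratus 2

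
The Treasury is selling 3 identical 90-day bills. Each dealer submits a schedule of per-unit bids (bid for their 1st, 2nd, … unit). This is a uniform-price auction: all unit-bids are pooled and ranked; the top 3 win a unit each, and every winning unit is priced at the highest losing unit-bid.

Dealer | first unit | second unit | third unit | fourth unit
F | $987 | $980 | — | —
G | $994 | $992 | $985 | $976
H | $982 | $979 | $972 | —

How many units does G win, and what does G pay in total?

Pooled unit-bids ranked (top 3): 994 (G-1), 992 (G-2), 987 (F-1)
Highest rejected unit-bid = $985.
G wins 2 unit(s) at $985 each.

G: 2 units, pays $1,970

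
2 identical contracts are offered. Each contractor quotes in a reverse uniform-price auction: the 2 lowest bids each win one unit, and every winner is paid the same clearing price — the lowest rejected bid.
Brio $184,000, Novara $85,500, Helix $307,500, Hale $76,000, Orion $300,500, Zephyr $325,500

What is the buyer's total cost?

Total cost: $368,000

Ordering the bids: 76,000 (Hale), 85,500 (Novara), 184,000 (Brio), 300,500 (Orion), …
Winners (2 units): Hale, Novara.
First losing bid is Brio's $184,000, which sets the uniform price.
Total cost = 2 × $184,000 = $368,000.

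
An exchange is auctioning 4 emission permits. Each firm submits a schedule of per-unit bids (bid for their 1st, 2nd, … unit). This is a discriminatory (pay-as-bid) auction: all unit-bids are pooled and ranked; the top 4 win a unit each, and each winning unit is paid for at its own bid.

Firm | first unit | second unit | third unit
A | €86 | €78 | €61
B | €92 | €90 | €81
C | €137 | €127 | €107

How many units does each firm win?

Pooled unit-bids ranked (top 4): 137 (C-1), 127 (C-2), 107 (C-3), 92 (B-1)
Next rejected bid: €90 (not a price — pay-as-bid).
Allocation: B 1, C 3.

B 1, C 3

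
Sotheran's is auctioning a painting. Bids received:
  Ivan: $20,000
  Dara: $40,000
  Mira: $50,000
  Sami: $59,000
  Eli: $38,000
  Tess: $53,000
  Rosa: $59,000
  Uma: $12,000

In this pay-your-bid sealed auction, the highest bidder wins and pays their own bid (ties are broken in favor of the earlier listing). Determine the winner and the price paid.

Sami pays $59,000

Sorting bids: 59,000 (Sami) > 59,000 (Rosa) > 53,000 (Tess) > 50,000 (Mira) > 40,000 (Dara) > 38,000 (Eli) > …
Sami and Rosa tie at $59,000; tie-break gives it to Sami.
Sami has the highest bid and pays exactly that: $59,000.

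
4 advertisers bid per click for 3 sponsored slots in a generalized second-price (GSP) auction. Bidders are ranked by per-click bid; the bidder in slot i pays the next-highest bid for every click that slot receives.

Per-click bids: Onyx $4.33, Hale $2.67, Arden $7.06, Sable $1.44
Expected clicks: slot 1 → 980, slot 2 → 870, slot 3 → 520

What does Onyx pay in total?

Per-click bids in order: $7.06 (Arden) > $4.33 (Onyx) > $2.67 (Hale) > $1.44 (Sable)
Onyx holds slot 2 → pays next bid $2.67 × 870 clicks = $2322.90.

Onyx pays $2322.90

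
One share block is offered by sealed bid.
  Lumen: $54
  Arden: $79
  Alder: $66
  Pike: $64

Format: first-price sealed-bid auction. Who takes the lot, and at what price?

Arden pays $79

Rule: the highest bidder wins and pays their own bid.
Bids ranked: 79 (Arden) > 66 (Alder) > 64 (Pike) > 54 (Lumen)
Arden has the highest bid and pays exactly that: $79.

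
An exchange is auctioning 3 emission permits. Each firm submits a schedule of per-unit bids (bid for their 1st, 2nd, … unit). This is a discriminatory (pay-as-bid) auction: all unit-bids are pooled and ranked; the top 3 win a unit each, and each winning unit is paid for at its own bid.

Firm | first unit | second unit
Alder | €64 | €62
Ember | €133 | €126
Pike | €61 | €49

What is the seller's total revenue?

All unit-bids, highest first — top 3: 133 (Ember-1), 126 (Ember-2), 64 (Alder-1)
Next rejected bid: €62 (not a price — pay-as-bid).
Each winning unit pays its own bid.
Revenue = 133 + 126 + 64 = €323.

Total revenue: €323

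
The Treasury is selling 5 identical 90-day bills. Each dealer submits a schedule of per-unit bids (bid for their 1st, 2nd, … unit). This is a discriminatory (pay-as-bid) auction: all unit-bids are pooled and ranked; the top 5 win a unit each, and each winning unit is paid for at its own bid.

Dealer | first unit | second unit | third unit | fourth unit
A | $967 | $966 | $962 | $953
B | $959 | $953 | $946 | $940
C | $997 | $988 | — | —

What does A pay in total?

All unit-bids, highest first — top 5: 997 (C-1), 988 (C-2), 967 (A-1), 966 (A-2), 962 (A-3)
Next rejected bid: $959 (not a price — pay-as-bid).
A's winning unit-bids: 967 + 966 + 962 = $2,895.

A pays $2,895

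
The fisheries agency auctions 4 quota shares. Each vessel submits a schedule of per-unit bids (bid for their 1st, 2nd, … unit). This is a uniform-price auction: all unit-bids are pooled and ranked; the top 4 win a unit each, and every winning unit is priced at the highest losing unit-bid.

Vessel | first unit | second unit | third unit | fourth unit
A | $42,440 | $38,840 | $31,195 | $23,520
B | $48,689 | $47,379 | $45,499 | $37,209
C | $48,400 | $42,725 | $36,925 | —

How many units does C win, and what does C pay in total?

All unit-bids, highest first — top 4: 48,689 (B-1), 48,400 (C-1), 47,379 (B-2), 45,499 (B-3)
Highest rejected unit-bid = $42,725.
C wins 1 unit(s) at $42,725 each.

C: 1 unit, pays $42,725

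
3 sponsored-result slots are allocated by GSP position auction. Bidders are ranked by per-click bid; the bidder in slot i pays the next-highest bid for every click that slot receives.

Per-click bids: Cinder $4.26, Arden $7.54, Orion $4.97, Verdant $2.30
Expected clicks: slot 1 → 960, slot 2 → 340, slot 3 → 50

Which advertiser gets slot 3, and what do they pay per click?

Cinder; $2.30 per click

Ranked by bid: $7.54 (Arden) > $4.97 (Orion) > $4.26 (Cinder) > $2.30 (Verdant)
Slot 3 goes to the third-ranked bidder, Cinder, who pays the next bid down: $2.30/click.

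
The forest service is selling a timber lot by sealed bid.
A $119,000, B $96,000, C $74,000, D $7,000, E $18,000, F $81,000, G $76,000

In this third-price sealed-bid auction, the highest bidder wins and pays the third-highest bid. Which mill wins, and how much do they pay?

A pays $81,000

Bids in order: 119,000 (A) > 96,000 (B) > 81,000 (F) > 76,000 (G) > 74,000 (C) > 18,000 (E) > …
A wins; payment is bid #3 in the ranking = $81,000.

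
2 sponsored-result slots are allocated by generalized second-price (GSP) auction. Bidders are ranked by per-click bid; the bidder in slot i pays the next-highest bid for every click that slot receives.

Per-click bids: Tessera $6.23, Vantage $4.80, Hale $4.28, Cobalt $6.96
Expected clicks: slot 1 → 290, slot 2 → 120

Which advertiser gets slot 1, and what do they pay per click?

Ranked by bid: $6.96 (Cobalt) > $6.23 (Tessera) > $4.80 (Vantage) > …
Slot 1 goes to the first-ranked bidder, Cobalt, who pays the next bid down: $6.23/click.

Cobalt; $6.23 per click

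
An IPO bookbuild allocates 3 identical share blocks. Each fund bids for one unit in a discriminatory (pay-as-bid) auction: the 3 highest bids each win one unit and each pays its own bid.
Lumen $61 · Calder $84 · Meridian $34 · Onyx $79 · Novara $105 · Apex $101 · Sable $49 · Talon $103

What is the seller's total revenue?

Total revenue: $309

Ordering the bids: 105 (Novara), 103 (Talon), 101 (Apex), 84 (Calder), 79 (Onyx), …
Winners (3 units): Novara, Talon, Apex.
Total revenue = 105 + 103 + 101 = $309.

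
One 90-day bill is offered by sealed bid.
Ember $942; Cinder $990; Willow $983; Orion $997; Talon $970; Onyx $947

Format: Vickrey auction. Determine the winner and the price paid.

Orion pays $990

Bids ranked: 997 (Orion) > 990 (Cinder) > 983 (Willow) > 970 (Talon) > 947 (Onyx) > 942 (Ember)
Orion is highest; pays the second-highest bid, $990.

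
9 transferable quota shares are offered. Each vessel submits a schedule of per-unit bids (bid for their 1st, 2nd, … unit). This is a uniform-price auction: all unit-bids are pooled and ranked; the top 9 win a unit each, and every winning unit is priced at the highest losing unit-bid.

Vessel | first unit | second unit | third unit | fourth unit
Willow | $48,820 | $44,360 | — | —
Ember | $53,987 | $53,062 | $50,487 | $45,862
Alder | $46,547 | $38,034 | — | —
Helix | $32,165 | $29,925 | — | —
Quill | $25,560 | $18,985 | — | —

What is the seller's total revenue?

Total revenue: $269,325

Merging the schedules and taking the best 9: 53,987 (Ember-1), 53,062 (Ember-2), 50,487 (Ember-3), 48,820 (Willow-1), 46,547 (Alder-1), 45,862 (Ember-4), 44,360 (Willow-2), 38,034 (Alder-2), 32,165 (Helix-1)
Highest rejected unit-bid = $29,925.
Allocation: Alder 2, Ember 4, Helix 1, Willow 2. Every unit priced at $29,925.
Revenue = 9 × 29,925 = $269,325.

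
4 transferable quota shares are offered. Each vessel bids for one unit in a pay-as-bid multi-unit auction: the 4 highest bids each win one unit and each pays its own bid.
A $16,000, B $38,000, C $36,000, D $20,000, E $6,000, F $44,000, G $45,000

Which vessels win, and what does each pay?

Ordering the bids: 45,000 (G), 44,000 (F), 38,000 (B), 36,000 (C), 20,000 (D), 16,000 (A), …
The 4 highest are G, F, B, C.
Each winner pays its own bid: G $45,000, F $44,000, B $38,000, C $36,000.

G $45,000, F $44,000, B $38,000, C $36,000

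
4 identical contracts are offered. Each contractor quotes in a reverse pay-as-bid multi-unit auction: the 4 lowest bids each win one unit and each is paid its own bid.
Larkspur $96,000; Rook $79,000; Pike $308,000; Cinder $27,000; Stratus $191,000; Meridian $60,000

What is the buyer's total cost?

Total cost: $262,000

Bids ranked low→high: 27,000 (Cinder), 60,000 (Meridian), 79,000 (Rook), 96,000 (Larkspur), 191,000 (Stratus), 308,000 (Pike)
Winners (4 units): Cinder, Meridian, Rook, Larkspur.
Total cost = 27,000 + 60,000 + 79,000 + 96,000 = $262,000.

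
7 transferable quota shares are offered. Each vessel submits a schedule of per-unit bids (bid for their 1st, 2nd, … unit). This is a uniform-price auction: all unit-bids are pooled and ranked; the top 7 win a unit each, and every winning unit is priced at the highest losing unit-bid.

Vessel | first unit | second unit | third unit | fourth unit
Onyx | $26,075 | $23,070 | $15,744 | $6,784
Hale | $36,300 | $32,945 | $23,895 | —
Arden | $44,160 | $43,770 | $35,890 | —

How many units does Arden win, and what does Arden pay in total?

Arden: 3 units, pays $69,210

Merging the schedules and taking the best 7: 44,160 (Arden-1), 43,770 (Arden-2), 36,300 (Hale-1), 35,890 (Arden-3), 32,945 (Hale-2), 26,075 (Onyx-1), 23,895 (Hale-3)
First bid not allocated: $23,070.
Arden wins 3 unit(s) at $23,070 each.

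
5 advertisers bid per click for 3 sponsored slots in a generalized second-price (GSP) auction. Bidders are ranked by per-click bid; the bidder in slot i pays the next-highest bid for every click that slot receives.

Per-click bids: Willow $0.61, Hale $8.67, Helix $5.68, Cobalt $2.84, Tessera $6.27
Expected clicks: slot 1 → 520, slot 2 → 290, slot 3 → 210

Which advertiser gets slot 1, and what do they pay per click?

Per-click bids in order: $8.67 (Hale) > $6.27 (Tessera) > $5.68 (Helix) > $2.84 (Cobalt) > …
Slot 1 goes to the first-ranked bidder, Hale, who pays the next bid down: $6.27/click.

Hale; $6.27 per click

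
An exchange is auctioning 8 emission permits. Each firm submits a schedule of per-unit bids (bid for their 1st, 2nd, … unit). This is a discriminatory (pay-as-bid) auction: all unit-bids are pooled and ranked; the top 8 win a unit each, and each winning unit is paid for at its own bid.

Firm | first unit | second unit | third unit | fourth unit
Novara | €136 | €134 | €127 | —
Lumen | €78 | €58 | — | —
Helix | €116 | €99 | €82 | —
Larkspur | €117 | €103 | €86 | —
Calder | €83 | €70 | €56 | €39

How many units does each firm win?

Pooled unit-bids ranked (top 8): 136 (Novara-1), 134 (Novara-2), 127 (Novara-3), 117 (Larkspur-1), 116 (Helix-1), 103 (Larkspur-2), 99 (Helix-2), 86 (Larkspur-3)
Next rejected bid: €83 (not a price — pay-as-bid).
Allocation: Helix 2, Larkspur 3, Novara 3.

Helix 2, Larkspur 3, Novara 3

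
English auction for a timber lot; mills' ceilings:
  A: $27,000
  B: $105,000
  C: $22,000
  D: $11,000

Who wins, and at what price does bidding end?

B wins at $27,000

Open ascending-bid auction: the price rises until one bidder remains; the winner pays the price at which the last rival dropped out.
Sorting limits: 105,000 (B) > 27,000 (A) > 22,000 (C) > 11,000 (D)
A is the last rival to drop out, at $27,000; B remains and wins at that price.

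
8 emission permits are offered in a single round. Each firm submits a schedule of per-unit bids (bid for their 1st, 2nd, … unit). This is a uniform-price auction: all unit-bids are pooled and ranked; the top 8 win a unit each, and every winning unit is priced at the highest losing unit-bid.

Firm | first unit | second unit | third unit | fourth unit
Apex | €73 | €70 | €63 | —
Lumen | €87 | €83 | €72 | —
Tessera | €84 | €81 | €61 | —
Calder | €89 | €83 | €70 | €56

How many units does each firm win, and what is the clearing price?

Merging the schedules and taking the best 8: 89 (Calder-1), 87 (Lumen-1), 84 (Tessera-1), 83 (Lumen-2), 83 (Calder-2), 81 (Tessera-2), 73 (Apex-1), 72 (Lumen-3)
First bid not allocated: €70.
Allocation: Apex 1, Calder 2, Lumen 3, Tessera 2.

Apex 1, Calder 2, Lumen 3, Tessera 2; clearing price €70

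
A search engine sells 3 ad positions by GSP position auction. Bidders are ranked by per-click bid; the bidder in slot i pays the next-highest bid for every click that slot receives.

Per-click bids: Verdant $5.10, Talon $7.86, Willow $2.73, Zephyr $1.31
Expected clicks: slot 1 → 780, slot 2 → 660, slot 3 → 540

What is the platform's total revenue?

Ranked by bid: $7.86 (Talon) > $5.10 (Verdant) > $2.73 (Willow) > $1.31 (Zephyr)
Slot 1: Talon pays $5.10 × 780 = $3978.00
Slot 2: Verdant pays $2.73 × 660 = $1801.80
Slot 3: Willow pays $1.31 × 540 = $707.40
Total = $6487.20

Total revenue: $6487.20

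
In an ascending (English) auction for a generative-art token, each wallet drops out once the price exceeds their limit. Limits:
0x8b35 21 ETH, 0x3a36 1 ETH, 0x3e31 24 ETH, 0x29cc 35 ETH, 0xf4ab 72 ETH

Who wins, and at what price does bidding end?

Sorting limits: 72 (0xf4ab) > 35 (0x29cc) > 24 (0x3e31) > 21 (0x8b35) > 1 (0x3a36)
0x29cc is the last rival to drop out, at 35 ETH; 0xf4ab remains and wins at that price.

0xf4ab wins at 35 ETH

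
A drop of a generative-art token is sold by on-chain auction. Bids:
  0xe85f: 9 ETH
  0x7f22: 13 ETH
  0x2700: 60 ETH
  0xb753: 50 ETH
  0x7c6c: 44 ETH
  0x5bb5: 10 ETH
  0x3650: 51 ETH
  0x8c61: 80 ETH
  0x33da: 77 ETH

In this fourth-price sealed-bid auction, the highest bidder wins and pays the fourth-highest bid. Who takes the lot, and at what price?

0x8c61 pays 51 ETH

Fourth-price sealed-bid auction: the highest bidder wins and pays the fourth-highest bid.
Sorting bids: 80 (0x8c61) > 77 (0x33da) > 60 (0x2700) > 51 (0x3650) > 50 (0xb753) > 44 (0x7c6c) > …
0x8c61 wins; payment is bid #4 in the ranking = 51 ETH.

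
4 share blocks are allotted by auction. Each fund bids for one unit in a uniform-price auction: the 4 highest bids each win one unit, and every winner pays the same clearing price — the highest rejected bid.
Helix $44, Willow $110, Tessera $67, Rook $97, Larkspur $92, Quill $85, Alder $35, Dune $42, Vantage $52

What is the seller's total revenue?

Total revenue: $268

Ordering the bids: 110 (Willow), 97 (Rook), 92 (Larkspur), 85 (Quill), 67 (Tessera), 52 (Vantage), …
Winners (4 units): Willow, Rook, Larkspur, Quill.
First losing bid is Tessera's $67, which sets the uniform price.
Total revenue = 4 × $67 = $268.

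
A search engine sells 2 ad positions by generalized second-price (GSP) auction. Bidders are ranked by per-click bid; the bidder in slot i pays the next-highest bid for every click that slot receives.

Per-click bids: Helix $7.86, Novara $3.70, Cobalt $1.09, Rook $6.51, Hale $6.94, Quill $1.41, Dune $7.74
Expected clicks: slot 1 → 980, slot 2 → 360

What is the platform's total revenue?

Total revenue: $10083.60

Sorting advertisers: $7.86 (Helix) > $7.74 (Dune) > $6.94 (Hale) > …
Slot 1: Helix pays $7.74 × 980 = $7585.20
Slot 2: Dune pays $6.94 × 360 = $2498.40
Total = $10083.60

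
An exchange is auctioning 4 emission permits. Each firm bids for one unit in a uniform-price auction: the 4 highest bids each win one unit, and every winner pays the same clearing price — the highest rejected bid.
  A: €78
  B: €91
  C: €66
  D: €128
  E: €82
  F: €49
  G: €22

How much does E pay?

Bids ranked high→low: 128 (D), 91 (B), 82 (E), 78 (A), 66 (C), 49 (F), …
Winners (4 units): D, B, E, A.
First losing bid is C's €66, which sets the uniform price.
E wins → pays €66.

E pays €66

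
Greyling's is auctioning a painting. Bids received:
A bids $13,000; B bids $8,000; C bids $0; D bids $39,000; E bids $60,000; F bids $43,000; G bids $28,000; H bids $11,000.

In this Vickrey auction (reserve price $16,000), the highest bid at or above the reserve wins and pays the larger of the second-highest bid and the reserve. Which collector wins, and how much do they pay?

E pays $43,000

Sorting bids: 60,000 (E) > 43,000 (F) > 39,000 (D) > 28,000 (G) > 13,000 (A) > 11,000 (H) > …
E has the top bid at or above the reserve ($60,000).
Second-highest bid $43,000 exceeds the reserve $16,000 → payment $43,000.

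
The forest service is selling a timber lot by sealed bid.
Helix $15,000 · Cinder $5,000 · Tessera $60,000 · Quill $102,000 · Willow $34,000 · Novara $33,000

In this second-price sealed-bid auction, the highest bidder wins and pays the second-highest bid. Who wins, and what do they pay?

Rule: the highest bidder wins and pays the second-highest bid.
Bids in order: 102,000 (Quill) > 60,000 (Tessera) > 34,000 (Willow) > 33,000 (Novara) > 15,000 (Helix) > 5,000 (Cinder)
Quill is highest; pays the second-highest bid, $60,000.

Quill pays $60,000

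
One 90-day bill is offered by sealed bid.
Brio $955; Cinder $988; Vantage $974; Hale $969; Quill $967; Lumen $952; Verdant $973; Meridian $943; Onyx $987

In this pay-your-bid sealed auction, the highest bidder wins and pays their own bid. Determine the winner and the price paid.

Sorting bids: 988 (Cinder) > 987 (Onyx) > 974 (Vantage) > 973 (Verdant) > 969 (Hale) > 967 (Quill) > …
First-price: Cinder pays what they bid, $988.

Cinder pays $988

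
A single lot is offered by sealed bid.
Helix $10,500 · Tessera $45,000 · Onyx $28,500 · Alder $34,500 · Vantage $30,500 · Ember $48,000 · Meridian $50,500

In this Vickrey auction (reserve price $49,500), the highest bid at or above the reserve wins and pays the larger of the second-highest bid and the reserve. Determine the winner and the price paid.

Vickrey auction (reserve price $49,500): the highest bid at or above the reserve wins and pays the larger of the second-highest bid and the reserve.
Bids ranked: 50,500 (Meridian) > 48,000 (Ember) > 45,000 (Tessera) > 34,500 (Alder) > 30,500 (Vantage) > 28,500 (Onyx) > …
Highest eligible bid: Meridian at $50,500.
Second-highest bid $48,000 is below the reserve $49,500, so the reserve binds → payment $49,500.

Meridian pays $49,500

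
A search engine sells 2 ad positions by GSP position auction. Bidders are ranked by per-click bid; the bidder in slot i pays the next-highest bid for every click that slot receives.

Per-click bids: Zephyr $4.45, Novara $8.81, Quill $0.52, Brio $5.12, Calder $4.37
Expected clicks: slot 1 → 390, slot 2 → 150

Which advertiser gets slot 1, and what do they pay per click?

Novara; $5.12 per click

Ranked by bid: $8.81 (Novara) > $5.12 (Brio) > $4.45 (Zephyr) > …
Slot 1 goes to the first-ranked bidder, Novara, who pays the next bid down: $5.12/click.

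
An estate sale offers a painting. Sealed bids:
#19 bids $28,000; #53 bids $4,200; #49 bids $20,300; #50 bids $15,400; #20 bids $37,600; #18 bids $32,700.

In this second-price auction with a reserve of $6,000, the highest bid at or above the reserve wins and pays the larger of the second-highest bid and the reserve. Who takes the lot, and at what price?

Bids ranked: 37,600 (#20) > 32,700 (#18) > 28,000 (#19) > 20,300 (#49) > 15,400 (#50) > 4,200 (#53)
Highest eligible bid: #20 at $37,600.
Second-highest bid $32,700 exceeds the reserve $6,000 → payment $32,700.

#20 pays $32,700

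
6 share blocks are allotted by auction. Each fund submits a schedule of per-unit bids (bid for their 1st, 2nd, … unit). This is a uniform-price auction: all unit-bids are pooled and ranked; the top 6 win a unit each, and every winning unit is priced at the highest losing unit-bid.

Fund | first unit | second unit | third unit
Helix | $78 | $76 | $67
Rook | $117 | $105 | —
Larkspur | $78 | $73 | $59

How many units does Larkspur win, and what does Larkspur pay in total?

All unit-bids, highest first — top 6: 117 (Rook-1), 105 (Rook-2), 78 (Helix-1), 78 (Larkspur-1), 76 (Helix-2), 73 (Larkspur-2)
First bid not allocated: $67.
Larkspur wins 2 unit(s) at $67 each.

Larkspur: 2 units, pays $134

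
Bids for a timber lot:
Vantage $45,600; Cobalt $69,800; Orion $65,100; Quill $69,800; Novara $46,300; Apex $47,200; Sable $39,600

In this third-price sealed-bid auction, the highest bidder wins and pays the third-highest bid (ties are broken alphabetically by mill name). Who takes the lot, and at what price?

Cobalt pays $65,100

Bids ranked: 69,800 (Cobalt) > 69,800 (Quill) > 65,100 (Orion) > 47,200 (Apex) > 46,300 (Novara) > 45,600 (Vantage) > …
Tie at $69,800 → Cobalt wins by tie-break.
Cobalt wins; payment is bid #3 in the ranking = $65,100.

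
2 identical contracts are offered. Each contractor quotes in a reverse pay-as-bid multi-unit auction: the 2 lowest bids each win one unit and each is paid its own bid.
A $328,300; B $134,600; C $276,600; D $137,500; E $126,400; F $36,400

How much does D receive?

D is paid $0

Sorting: 36,400 (F), 126,400 (E), 134,600 (B), 137,500 (D), …
Lowest 2: F, E.
D does not win → $0.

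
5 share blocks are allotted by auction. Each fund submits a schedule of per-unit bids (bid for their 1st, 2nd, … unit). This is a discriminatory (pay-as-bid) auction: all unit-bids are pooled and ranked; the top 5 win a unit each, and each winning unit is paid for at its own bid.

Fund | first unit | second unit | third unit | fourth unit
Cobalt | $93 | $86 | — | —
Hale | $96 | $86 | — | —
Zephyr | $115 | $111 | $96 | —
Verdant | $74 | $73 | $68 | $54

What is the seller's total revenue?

Merging the schedules and taking the best 5: 115 (Zephyr-1), 111 (Zephyr-2), 96 (Hale-1), 96 (Zephyr-3), 93 (Cobalt-1)
Next rejected bid: $86 (not a price — pay-as-bid).
Each winning unit pays its own bid.
Revenue = 115 + 111 + 96 + 96 + 93 = $511.

Total revenue: $511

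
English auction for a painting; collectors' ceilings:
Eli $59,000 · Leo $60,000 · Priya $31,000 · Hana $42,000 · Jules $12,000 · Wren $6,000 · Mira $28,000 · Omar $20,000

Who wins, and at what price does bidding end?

Leo wins at $59,000

Sorting limits: 60,000 (Leo) > 59,000 (Eli) > 42,000 (Hana) > 31,000 (Priya) > 28,000 (Mira) > 20,000 (Omar) > …
Once the price passes $59,000, only Leo is left; the hammer falls at Eli's limit of $59,000.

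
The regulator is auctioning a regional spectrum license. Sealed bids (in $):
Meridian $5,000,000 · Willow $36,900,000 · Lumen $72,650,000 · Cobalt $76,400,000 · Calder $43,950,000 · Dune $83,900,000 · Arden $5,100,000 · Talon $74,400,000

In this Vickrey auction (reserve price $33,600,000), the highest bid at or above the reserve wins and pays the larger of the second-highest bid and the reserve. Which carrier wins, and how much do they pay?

Vickrey auction (reserve price $33,600,000): the highest bid at or above the reserve wins and pays the larger of the second-highest bid and the reserve.
Bids ranked: 83,900,000 (Dune) > 76,400,000 (Cobalt) > 74,400,000 (Talon) > 72,650,000 (Lumen) > 43,950,000 (Calder) > 36,900,000 (Willow) > …
Highest eligible bid: Dune at $83,900,000.
Second-highest bid $76,400,000 exceeds the reserve $33,600,000 → payment $76,400,000.

Dune pays $76,400,000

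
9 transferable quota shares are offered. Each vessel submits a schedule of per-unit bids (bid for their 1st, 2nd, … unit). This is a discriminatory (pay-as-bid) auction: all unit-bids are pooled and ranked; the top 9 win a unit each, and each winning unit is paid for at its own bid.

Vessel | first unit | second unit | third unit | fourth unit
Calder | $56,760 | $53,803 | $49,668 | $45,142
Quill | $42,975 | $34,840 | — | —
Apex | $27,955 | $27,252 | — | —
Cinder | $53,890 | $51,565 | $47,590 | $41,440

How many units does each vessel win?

Pooled unit-bids ranked (top 9): 56,760 (Calder-1), 53,890 (Cinder-1), 53,803 (Calder-2), 51,565 (Cinder-2), 49,668 (Calder-3), 47,590 (Cinder-3), 45,142 (Calder-4), 42,975 (Quill-1), 41,440 (Cinder-4)
Next rejected bid: $34,840 (not a price — pay-as-bid).
Allocation: Calder 4, Cinder 4, Quill 1.

Calder 4, Cinder 4, Quill 1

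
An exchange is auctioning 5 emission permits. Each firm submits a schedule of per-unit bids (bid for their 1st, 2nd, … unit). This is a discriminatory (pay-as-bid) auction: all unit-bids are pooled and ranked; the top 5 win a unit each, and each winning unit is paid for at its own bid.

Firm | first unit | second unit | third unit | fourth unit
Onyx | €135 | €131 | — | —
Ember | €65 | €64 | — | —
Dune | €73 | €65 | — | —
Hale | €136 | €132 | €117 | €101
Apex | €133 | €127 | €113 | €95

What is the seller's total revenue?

All unit-bids, highest first — top 5: 136 (Hale-1), 135 (Onyx-1), 133 (Apex-1), 132 (Hale-2), 131 (Onyx-2)
Next rejected bid: €127 (not a price — pay-as-bid).
Each winning unit pays its own bid.
Revenue = 136 + 135 + 133 + 132 + 131 = €667.

Total revenue: €667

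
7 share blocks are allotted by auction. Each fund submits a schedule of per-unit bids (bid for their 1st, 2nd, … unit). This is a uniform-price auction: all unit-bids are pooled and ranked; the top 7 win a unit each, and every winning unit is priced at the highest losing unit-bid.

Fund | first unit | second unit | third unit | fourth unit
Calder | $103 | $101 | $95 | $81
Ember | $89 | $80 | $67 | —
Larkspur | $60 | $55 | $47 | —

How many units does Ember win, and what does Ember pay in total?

Ember: 3 units, pays $180

All unit-bids, highest first — top 7: 103 (Calder-1), 101 (Calder-2), 95 (Calder-3), 89 (Ember-1), 81 (Calder-4), 80 (Ember-2), 67 (Ember-3)
The (k+1)-th unit-bid is $60.
Ember wins 3 unit(s) at $60 each.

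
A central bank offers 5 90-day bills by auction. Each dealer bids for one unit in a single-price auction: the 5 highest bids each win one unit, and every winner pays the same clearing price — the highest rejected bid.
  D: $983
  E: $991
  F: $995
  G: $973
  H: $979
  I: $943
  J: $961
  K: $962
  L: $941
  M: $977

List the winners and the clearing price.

F, E, D, H, M; each pays $973

Bids ranked high→low: 995 (F), 991 (E), 983 (D), 979 (H), 977 (M), 973 (G), 962 (K), …
Winners (5 units): F, E, D, H, M.
Clearing price = highest rejected bid = $973.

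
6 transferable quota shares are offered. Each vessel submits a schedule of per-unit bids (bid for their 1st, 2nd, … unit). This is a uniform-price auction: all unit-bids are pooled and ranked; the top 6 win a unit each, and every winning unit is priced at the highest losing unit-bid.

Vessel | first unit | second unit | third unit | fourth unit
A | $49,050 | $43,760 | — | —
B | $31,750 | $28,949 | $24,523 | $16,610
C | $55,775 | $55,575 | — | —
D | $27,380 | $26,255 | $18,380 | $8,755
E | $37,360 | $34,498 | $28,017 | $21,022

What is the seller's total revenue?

Merging the schedules and taking the best 6: 55,775 (C-1), 55,575 (C-2), 49,050 (A-1), 43,760 (A-2), 37,360 (E-1), 34,498 (E-2)
The (k+1)-th unit-bid is $31,750.
Allocation: A 2, C 2, E 2. Every unit priced at $31,750.
Revenue = 6 × 31,750 = $190,500.

Total revenue: $190,500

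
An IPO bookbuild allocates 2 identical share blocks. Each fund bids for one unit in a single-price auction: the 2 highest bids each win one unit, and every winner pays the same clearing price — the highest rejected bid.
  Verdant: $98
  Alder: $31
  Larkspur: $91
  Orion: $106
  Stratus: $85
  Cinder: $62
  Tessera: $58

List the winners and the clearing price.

Orion, Verdant; each pays $91

Ordering the bids: 106 (Orion), 98 (Verdant), 91 (Larkspur), 85 (Stratus), …
The 2 highest are Orion, Verdant.
First losing bid is Larkspur's $91, which sets the uniform price.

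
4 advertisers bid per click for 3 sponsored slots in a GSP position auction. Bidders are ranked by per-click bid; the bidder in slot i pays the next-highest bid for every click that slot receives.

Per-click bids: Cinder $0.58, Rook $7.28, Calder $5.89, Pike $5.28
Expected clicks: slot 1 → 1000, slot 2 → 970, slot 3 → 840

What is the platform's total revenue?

Ranked by bid: $7.28 (Rook) > $5.89 (Calder) > $5.28 (Pike) > $0.58 (Cinder)
Slot 1: Rook pays $5.89 × 1000 = $5890.00
Slot 2: Calder pays $5.28 × 970 = $5121.60
Slot 3: Pike pays $0.58 × 840 = $487.20
Total = $11498.80

Total revenue: $11498.80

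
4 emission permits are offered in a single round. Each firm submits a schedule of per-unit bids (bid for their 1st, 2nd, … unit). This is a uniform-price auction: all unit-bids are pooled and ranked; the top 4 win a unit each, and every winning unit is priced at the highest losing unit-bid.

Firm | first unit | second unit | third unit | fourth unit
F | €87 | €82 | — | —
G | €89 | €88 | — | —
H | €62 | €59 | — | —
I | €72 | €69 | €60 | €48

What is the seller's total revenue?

Merging the schedules and taking the best 4: 89 (G-1), 88 (G-2), 87 (F-1), 82 (F-2)
The (k+1)-th unit-bid is €72.
Allocation: F 2, G 2. Every unit priced at €72.
Revenue = 4 × 72 = €288.

Total revenue: €288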